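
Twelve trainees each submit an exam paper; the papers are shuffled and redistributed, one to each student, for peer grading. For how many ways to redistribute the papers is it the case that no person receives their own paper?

176214841

By inclusion-exclusion, !12 = Σ (-1)^k · 12!/k! for k=0..12
= 12! - 12!/1! + 12!/2! - 12!/3! + 12!/4! - 12!/5! + 12!/6! - 12!/7! + 12!/8! - 12!/9! + 12!/10! - 12!/11! + 12!/12!
= 479001600 - 479001600 + 239500800 - 79833600 + 19958400 - 3991680 + 665280 - 95040 + 11880 - 1320 + 132 - 12 + 1
= 176214841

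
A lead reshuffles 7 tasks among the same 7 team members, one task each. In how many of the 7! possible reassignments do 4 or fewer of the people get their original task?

Sum C(7,i)·!(7-i) for i = 0..4:
  i=0: C(7,0)·!7 = 1·1854 = 1854
  i=1: C(7,1)·!6 = 7·265 = 1855
  i=2: C(7,2)·!5 = 21·44 = 924
  i=3: C(7,3)·!4 = 35·9 = 315
  i=4: C(7,4)·!3 = 35·2 = 70
Total = 5018.

5018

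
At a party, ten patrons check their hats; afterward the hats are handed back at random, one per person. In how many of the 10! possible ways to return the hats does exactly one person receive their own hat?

1334960

Pick the single fixed position: C(10,1) = 10 ways.
The other 9 form a derangement: !9 = 133496.
Total: 10 × 133496 = 1334960.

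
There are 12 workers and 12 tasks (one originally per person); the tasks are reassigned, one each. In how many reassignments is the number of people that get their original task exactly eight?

Choose which 8 of the 12 are fixed: C(12,8) = 495.
The remaining 4 must be deranged: !4 = 9.
Total: 495 × 9 = 4455.

4455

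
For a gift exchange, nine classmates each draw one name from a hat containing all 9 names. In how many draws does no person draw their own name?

133496

!9 is the nearest integer to 9!/e.
9! = 362880, and 362880/e ≈ 133496.09, so !9 = 133496.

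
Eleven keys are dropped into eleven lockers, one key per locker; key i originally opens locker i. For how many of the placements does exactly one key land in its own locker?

14684571

Choose which one of the 11 is fixed: C(11,1) = 11.
The remaining 10 must be deranged: !10 = 1334961.
Total: 11 × 1334961 = 14684571.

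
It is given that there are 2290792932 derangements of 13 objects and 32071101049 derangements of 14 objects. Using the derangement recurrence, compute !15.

!15 = (15-1)·(!14 + !13) = 14·(32071101049 + 2290792932) = 14·34361893981 = 481066515734.

481066515734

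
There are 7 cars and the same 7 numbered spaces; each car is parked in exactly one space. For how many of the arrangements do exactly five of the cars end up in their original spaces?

Choose which 5 of the 7 are fixed: C(7,5) = 21.
The remaining 2 must be deranged: !2 = 1.
Total: 21 × 1 = 21.

21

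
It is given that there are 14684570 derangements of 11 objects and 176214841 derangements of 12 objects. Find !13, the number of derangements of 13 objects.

2290792932

!13 = (13-1)·(!12 + !11) = 12·(176214841 + 14684570) = 12·190899411 = 2290792932.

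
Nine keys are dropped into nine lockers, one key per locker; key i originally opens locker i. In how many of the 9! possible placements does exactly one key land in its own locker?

133497

Choose which one of the 9 is fixed: C(9,1) = 9.
The other 8 form a derangement: !8 = 14833.
Total: 9 × 14833 = 133497.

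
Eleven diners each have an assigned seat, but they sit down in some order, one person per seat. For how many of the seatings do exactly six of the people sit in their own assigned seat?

Pick the 6 fixed positions: C(11,6) = 462 ways.
The other 5 form a derangement: !5 = 44.
Total: 462 × 44 = 20328.

20328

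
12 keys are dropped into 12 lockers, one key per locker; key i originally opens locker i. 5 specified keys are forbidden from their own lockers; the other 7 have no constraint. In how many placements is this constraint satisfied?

312273360

Inclusion-exclusion on the 5 forbidden self-matches:
Σ_{j=0}^{5} (-1)^j C(5,j)(12-j)!
= C(5,0)·12! - C(5,1)·11! + C(5,2)·10! - C(5,3)·9! + C(5,4)·8! - C(5,5)·7!
= 479001600 - 199584000 + 36288000 - 3628800 + 201600 - 5040
= 312273360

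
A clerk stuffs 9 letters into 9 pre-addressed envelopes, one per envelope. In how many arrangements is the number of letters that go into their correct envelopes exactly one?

133497

Choose which one of the 9 is fixed: C(9,1) = 9.
The other 8 form a derangement: !8 = 14833.
Total: 9 × 14833 = 133497.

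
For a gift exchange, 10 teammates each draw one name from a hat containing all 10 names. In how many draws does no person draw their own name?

1334961

!10 is the nearest integer to 10!/e.
10! = 3628800, and 3628800/e ≈ 1334960.92, so !10 = 1334961.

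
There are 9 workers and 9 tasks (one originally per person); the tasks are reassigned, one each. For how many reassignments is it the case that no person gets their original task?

By inclusion-exclusion, !9 = Σ (-1)^k · 9!/k! for k=0..9
= 9! - 9!/1! + 9!/2! - 9!/3! + 9!/4! - 9!/5! + 9!/6! - 9!/7! + 9!/8! - 9!/9!
= 362880 - 362880 + 181440 - 60480 + 15120 - 3024 + 504 - 72 + 9 - 1
= 133496

133496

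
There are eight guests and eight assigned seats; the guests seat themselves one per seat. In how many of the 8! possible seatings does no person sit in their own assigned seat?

!8 = 8! · Σ_{k=0}^{8} (-1)^k/k!
= 8! - 8!/1! + 8!/2! - 8!/3! + 8!/4! - 8!/5! + 8!/6! - 8!/7! + 8!/8!
= 40320 - 40320 + 20160 - 6720 + 1680 - 336 + 56 - 8 + 1
= 14833

14833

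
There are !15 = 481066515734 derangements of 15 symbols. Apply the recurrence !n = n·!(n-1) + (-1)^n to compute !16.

!16 = 16·481066515734 + 1 = 7697064251745.

7697064251745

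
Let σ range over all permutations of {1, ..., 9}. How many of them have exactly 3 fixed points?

Choose which 3 of the 9 are fixed: C(9,3) = 84.
The other 6 form a derangement: !6 = 265.
Total: 84 × 265 = 22260.

22260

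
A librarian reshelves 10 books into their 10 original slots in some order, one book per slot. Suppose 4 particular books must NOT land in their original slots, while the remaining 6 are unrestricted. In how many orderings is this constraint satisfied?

Let A_j be the event that the j-th constrained one is fixed. By inclusion-exclusion over the 4 events:
Σ_{j=0}^{4} (-1)^j C(4,j)(10-j)!
= C(4,0)·10! - C(4,1)·9! + C(4,2)·8! - C(4,3)·7! + C(4,4)·6!
= 3628800 - 1451520 + 241920 - 20160 + 720
= 2399760

2399760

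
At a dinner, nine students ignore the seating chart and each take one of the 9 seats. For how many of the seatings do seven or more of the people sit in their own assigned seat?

Sum C(9,i)·!(9-i) for i = 7..9:
  i=7: C(9,7)·!2 = 36·1 = 36
  i=8: C(9,8)·!1 = 9·0 = 0
  i=9: C(9,9)·!0 = 1·1 = 1
Total = 37.

37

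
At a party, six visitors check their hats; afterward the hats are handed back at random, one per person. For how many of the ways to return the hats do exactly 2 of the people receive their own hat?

135

Choose which 2 of the 6 are fixed: C(6,2) = 15.
The other 4 form a derangement: !4 = 9.
Total: 15 × 9 = 135.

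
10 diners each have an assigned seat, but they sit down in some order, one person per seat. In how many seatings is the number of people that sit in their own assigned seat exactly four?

55650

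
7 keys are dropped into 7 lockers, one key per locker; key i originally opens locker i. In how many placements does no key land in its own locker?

1854

By inclusion-exclusion, !7 = Σ (-1)^k · 7!/k! for k=0..7
= 7! - 7!/1! + 7!/2! - 7!/3! + 7!/4! - 7!/5! + 7!/6! - 7!/7!
= 5040 - 5040 + 2520 - 840 + 210 - 42 + 7 - 1
= 1854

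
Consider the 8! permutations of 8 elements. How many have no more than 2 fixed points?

37085

Sum C(8,i)·!(8-i) for i = 0..2:
  i=0: C(8,0)·!8 = 1·14833 = 14833
  i=1: C(8,1)·!7 = 8·1854 = 14832
  i=2: C(8,2)·!6 = 28·265 = 7420
Total = 37085.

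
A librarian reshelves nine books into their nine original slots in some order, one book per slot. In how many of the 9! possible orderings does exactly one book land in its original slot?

Pick the single fixed position: C(9,1) = 9 ways.
The remaining 8 must be deranged: !8 = 14833.
Total: 9 × 14833 = 133497.

133497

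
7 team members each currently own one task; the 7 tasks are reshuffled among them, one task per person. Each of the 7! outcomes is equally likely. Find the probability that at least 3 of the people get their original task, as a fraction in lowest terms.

407/5040

Favorable outcomes: Σ_{i≥3} C(7,i)·!(7-i) = 35·9 + 35·2 + 21·1 + 7·0 + 1·1 = 407.
Total outcomes: 7! = 5040.
Probability = 407/5040 = 407/5040.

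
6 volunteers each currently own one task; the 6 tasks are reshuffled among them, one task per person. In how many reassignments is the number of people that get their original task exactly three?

Choose which 3 of the 6 are fixed: C(6,3) = 20.
The remaining 3 must be deranged: !3 = 2.
Total: 20 × 2 = 40.

40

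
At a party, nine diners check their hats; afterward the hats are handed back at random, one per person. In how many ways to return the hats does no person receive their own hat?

!9 = 9! · Σ_{k=0}^{9} (-1)^k/k!
= 9! - 9!/1! + 9!/2! - 9!/3! + 9!/4! - 9!/5! + 9!/6! - 9!/7! + 9!/8! - 9!/9!
= 362880 - 362880 + 181440 - 60480 + 15120 - 3024 + 504 - 72 + 9 - 1
= 133496

133496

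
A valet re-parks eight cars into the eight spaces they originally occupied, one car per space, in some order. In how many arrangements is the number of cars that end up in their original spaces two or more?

# with exactly i fixed is C(8,i)·!(8-i); sum over i=2..8:
  i=2: C(8,2)·!6 = 28·265 = 7420
  i=3: C(8,3)·!5 = 56·44 = 2464
  i=4: C(8,4)·!4 = 70·9 = 630
  i=5: C(8,5)·!3 = 56·2 = 112
  i=6: C(8,6)·!2 = 28·1 = 28
  i=7: C(8,7)·!1 = 8·0 = 0
  i=8: C(8,8)·!0 = 1·1 = 1
Total = 10655.

10655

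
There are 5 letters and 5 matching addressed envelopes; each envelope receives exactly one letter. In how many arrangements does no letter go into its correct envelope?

44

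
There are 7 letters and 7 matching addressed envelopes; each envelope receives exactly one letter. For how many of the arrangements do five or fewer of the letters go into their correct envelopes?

5039

# with exactly i fixed is C(7,i)·!(7-i); sum over i=0..5:
  i=0: C(7,0)·!7 = 1·1854 = 1854
  i=1: C(7,1)·!6 = 7·265 = 1855
  i=2: C(7,2)·!5 = 21·44 = 924
  i=3: C(7,3)·!4 = 35·9 = 315
  i=4: C(7,4)·!3 = 35·2 = 70
  i=5: C(7,5)·!2 = 21·1 = 21
Total = 5039.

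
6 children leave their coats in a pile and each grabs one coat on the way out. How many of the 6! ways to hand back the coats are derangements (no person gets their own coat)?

Recurrence: !6 = 6·!5 + (-1)^6.
!6 = 6·44 + 1 = 265

265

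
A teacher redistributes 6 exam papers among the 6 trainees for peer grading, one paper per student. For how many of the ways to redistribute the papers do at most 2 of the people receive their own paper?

664

# with exactly i fixed is C(6,i)·!(6-i); sum over i=0..2:
  i=0: C(6,0)·!6 = 1·265 = 265
  i=1: C(6,1)·!5 = 6·44 = 264
  i=2: C(6,2)·!4 = 15·9 = 135
Total = 664.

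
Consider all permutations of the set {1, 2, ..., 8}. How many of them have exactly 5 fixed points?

Pick the 5 fixed positions: C(8,5) = 56 ways.
The remaining 3 must be deranged: !3 = 2.
Total: 56 × 2 = 112.

112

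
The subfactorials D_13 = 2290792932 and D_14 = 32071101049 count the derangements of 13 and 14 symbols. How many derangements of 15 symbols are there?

D_15 = (15-1)·(D_14 + D_13) = 14·(32071101049 + 2290792932) = 14·34361893981 = 481066515734.

481066515734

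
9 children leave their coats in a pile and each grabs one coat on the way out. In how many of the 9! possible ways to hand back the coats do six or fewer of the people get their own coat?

Sum C(9,i)·!(9-i) for i = 0..6:
  i=0: C(9,0)·!9 = 1·133496 = 133496
  i=1: C(9,1)·!8 = 9·14833 = 133497
  i=2: C(9,2)·!7 = 36·1854 = 66744
  i=3: C(9,3)·!6 = 84·265 = 22260
  i=4: C(9,4)·!5 = 126·44 = 5544
  i=5: C(9,5)·!4 = 126·9 = 1134
  i=6: C(9,6)·!3 = 84·2 = 168
Total = 362843.

362843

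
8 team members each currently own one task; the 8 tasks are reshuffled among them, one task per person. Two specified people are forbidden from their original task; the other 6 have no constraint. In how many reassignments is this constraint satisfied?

Let A_j be the event that the j-th constrained one is fixed. By inclusion-exclusion over the 2 events:
Σ_{j=0}^{2} (-1)^j C(2,j)(8-j)!
= C(2,0)·8! - C(2,1)·7! + C(2,2)·6!
= 40320 - 10080 + 720
= 30960

30960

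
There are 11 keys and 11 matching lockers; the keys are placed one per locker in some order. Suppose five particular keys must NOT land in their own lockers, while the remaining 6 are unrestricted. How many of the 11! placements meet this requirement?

25022880

Let A_j be the event that the j-th constrained one is fixed. By inclusion-exclusion over the 5 events:
Σ_{j=0}^{5} (-1)^j C(5,j)(11-j)!
= C(5,0)·11! - C(5,1)·10! + C(5,2)·9! - C(5,3)·8! + C(5,4)·7! - C(5,5)·6!
= 39916800 - 18144000 + 3628800 - 403200 + 25200 - 720
= 25022880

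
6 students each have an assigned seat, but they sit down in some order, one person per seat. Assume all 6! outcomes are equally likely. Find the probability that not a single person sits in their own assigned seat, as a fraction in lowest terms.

Favorable outcomes: !6 = 265.
Total outcomes: 6! = 720.
Probability = 265/720 = 53/144.

53/144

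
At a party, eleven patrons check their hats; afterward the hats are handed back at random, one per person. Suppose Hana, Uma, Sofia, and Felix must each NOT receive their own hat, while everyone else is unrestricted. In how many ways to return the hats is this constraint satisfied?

27422640

Let A_j be the event that the j-th constrained one is fixed. By inclusion-exclusion over the 4 events:
Σ_{j=0}^{4} (-1)^j C(4,j)(11-j)!
= C(4,0)·11! - C(4,1)·10! + C(4,2)·9! - C(4,3)·8! + C(4,4)·7!
= 39916800 - 14515200 + 2177280 - 161280 + 5040
= 27422640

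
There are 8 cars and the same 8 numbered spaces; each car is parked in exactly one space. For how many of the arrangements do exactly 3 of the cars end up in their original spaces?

2464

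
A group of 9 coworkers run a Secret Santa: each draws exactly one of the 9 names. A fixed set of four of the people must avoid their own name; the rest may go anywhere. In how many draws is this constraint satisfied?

229080

Let A_j be the event that the j-th constrained one is fixed. By inclusion-exclusion over the 4 events:
Σ_{j=0}^{4} (-1)^j C(4,j)(9-j)!
= C(4,0)·9! - C(4,1)·8! + C(4,2)·7! - C(4,3)·6! + C(4,4)·5!
= 362880 - 161280 + 30240 - 2880 + 120
= 229080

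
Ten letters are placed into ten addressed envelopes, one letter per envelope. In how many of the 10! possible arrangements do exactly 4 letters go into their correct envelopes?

Choose which 4 of the 10 are fixed: C(10,4) = 210.
The remaining 6 must be deranged: !6 = 265.
Total: 210 × 265 = 55650.

55650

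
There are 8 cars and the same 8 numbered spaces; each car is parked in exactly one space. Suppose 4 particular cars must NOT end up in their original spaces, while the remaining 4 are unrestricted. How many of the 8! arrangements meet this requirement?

Inclusion-exclusion on the 4 forbidden self-matches:
Σ_{j=0}^{4} (-1)^j C(4,j)(8-j)!
= C(4,0)·8! - C(4,1)·7! + C(4,2)·6! - C(4,3)·5! + C(4,4)·4!
= 40320 - 20160 + 4320 - 480 + 24
= 24024

24024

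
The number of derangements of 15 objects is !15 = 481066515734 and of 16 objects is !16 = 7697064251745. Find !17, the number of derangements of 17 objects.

130850092279664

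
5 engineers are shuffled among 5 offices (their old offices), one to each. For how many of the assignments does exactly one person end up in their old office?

45

Pick the single fixed position: C(5,1) = 5 ways.
The other 4 form a derangement: !4 = 9.
Total: 5 × 9 = 45.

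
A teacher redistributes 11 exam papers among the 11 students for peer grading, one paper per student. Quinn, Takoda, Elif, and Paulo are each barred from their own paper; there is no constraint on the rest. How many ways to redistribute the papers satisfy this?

Inclusion-exclusion on the 4 forbidden self-matches:
Σ_{j=0}^{4} (-1)^j C(4,j)(11-j)!
= C(4,0)·11! - C(4,1)·10! + C(4,2)·9! - C(4,3)·8! + C(4,4)·7!
= 39916800 - 14515200 + 2177280 - 161280 + 5040
= 27422640

27422640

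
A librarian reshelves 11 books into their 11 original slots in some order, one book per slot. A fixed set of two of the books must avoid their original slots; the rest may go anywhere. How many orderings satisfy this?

33022080

Inclusion-exclusion on the 2 forbidden self-matches:
Σ_{j=0}^{2} (-1)^j C(2,j)(11-j)!
= C(2,0)·11! - C(2,1)·10! + C(2,2)·9!
= 39916800 - 7257600 + 362880
= 33022080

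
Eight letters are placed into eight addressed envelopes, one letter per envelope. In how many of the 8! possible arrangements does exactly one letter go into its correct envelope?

14832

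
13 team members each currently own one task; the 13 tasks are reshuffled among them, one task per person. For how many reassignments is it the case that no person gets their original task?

!13 is the nearest integer to 13!/e.
13! = 6227020800, and 6227020800/e ≈ 2290792932.07, so !13 = 2290792932.

2290792932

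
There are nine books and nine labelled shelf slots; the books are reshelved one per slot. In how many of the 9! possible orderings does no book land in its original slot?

Use !n = (n-1)(!(n-1) + !(n-2)).
!9 = 8·(14833 + 1854) = 8·16687 = 133496

133496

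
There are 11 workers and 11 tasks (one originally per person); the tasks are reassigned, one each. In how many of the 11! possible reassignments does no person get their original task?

14684570

!11 is the nearest integer to 11!/e.
11! = 39916800, and 39916800/e ≈ 14684570.08, so !11 = 14684570.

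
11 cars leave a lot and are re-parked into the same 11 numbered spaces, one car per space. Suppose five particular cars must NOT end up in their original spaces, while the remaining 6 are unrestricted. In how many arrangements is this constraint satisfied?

25022880

Inclusion-exclusion on the 5 forbidden self-matches:
Σ_{j=0}^{5} (-1)^j C(5,j)(11-j)!
= C(5,0)·11! - C(5,1)·10! + C(5,2)·9! - C(5,3)·8! + C(5,4)·7! - C(5,5)·6!
= 39916800 - 18144000 + 3628800 - 403200 + 25200 - 720
= 25022880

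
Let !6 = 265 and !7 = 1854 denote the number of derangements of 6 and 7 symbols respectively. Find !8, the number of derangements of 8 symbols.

14833

!8 = (8-1)·(!7 + !6) = 7·(1854 + 265) = 7·2119 = 14833.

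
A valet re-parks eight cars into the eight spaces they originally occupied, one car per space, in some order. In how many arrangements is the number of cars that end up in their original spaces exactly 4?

Pick the 4 fixed positions: C(8,4) = 70 ways.
The remaining 4 must be deranged: !4 = 9.
Total: 70 × 9 = 630.

630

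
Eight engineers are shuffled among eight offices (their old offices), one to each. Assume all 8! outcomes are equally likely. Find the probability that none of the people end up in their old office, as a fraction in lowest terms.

2119/5760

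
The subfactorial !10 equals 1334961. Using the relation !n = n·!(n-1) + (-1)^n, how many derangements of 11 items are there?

14684570

!11 = 11·1334961 - 1 = 14684570.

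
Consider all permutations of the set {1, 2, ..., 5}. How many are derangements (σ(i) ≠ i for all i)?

44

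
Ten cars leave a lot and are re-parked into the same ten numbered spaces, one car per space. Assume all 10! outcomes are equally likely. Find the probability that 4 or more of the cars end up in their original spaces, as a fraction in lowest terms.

34457/1814400

Favorable outcomes: Σ_{i≥4} C(10,i)·!(10-i) = 210·265 + 252·44 + 210·9 + 120·2 + 45·1 + 10·0 + 1·1 = 68914.
Total outcomes: 10! = 3628800.
Probability = 68914/3628800 = 34457/1814400.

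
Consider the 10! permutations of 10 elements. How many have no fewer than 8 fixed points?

Sum C(10,i)·!(10-i) for i = 8..10:
  i=8: C(10,8)·!2 = 45·1 = 45
  i=9: C(10,9)·!1 = 10·0 = 0
  i=10: C(10,10)·!0 = 1·1 = 1
Total = 46.

46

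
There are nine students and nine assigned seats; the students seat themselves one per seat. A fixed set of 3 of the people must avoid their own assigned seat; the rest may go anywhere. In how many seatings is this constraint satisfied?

256320

Inclusion-exclusion on the 3 forbidden self-matches:
Σ_{j=0}^{3} (-1)^j C(3,j)(9-j)!
= C(3,0)·9! - C(3,1)·8! + C(3,2)·7! - C(3,3)·6!
= 362880 - 120960 + 15120 - 720
= 256320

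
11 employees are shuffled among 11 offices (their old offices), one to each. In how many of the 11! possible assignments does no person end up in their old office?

14684570

Recurrence: !11 = 11·!10 + (-1)^11.
!11 = 11·1334961 - 1 = 14684570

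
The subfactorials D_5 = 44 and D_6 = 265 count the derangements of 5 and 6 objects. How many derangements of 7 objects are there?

1854

D_7 = (7-1)·(D_6 + D_5) = 6·(265 + 44) = 6·309 = 1854.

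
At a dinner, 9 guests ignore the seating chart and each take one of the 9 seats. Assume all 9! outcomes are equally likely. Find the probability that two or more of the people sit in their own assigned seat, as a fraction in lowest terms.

Favorable outcomes: Σ_{i≥2} C(9,i)·!(9-i) = 36·1854 + 84·265 + 126·44 + 126·9 + 84·2 + 36·1 + 9·0 + 1·1 = 95887.
Total outcomes: 9! = 362880.
Probability = 95887/362880 = 95887/362880.

95887/362880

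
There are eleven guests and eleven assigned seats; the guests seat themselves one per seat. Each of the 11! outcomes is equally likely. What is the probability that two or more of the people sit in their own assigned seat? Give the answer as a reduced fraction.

10547659/39916800

Favorable outcomes: Σ_{i≥2} C(11,i)·!(11-i) = 55·133496 + 165·14833 + 330·1854 + 462·265 + 462·44 + 330·9 + 165·2 + 55·1 + 11·0 + 1·1 = 10547659.
Total outcomes: 11! = 39916800.
Probability = 10547659/39916800 = 10547659/39916800.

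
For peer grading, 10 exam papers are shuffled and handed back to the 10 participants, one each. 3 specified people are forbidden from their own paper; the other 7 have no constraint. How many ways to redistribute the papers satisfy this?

2656080

Let A_j be the event that the j-th constrained one is fixed. By inclusion-exclusion over the 3 events:
Σ_{j=0}^{3} (-1)^j C(3,j)(10-j)!
= C(3,0)·10! - C(3,1)·9! + C(3,2)·8! - C(3,3)·7!
= 3628800 - 1088640 + 120960 - 5040
= 2656080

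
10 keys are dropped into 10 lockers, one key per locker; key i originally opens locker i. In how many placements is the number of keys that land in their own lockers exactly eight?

45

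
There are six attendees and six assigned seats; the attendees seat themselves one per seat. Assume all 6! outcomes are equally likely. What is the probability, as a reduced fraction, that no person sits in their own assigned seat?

53/144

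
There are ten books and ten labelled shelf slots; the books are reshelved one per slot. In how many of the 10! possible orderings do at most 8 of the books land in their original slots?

3628799

Sum C(10,i)·!(10-i) for i = 0..8:
  i=0: C(10,0)·!10 = 1·1334961 = 1334961
  i=1: C(10,1)·!9 = 10·133496 = 1334960
  i=2: C(10,2)·!8 = 45·14833 = 667485
  i=3: C(10,3)·!7 = 120·1854 = 222480
  i=4: C(10,4)·!6 = 210·265 = 55650
  i=5: C(10,5)·!5 = 252·44 = 11088
  i=6: C(10,6)·!4 = 210·9 = 1890
  i=7: C(10,7)·!3 = 120·2 = 240
  i=8: C(10,8)·!2 = 45·1 = 45
Total = 3628799.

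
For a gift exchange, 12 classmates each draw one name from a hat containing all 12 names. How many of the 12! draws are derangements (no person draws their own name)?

Use !n = n·!(n-1) + (-1)^n.
!12 = 12·14684570 + 1 = 176214841

176214841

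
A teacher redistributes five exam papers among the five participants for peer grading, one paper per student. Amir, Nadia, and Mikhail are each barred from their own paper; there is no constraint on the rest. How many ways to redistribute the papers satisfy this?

Inclusion-exclusion on the 3 forbidden self-matches:
Σ_{j=0}^{3} (-1)^j C(3,j)(5-j)!
= C(3,0)·5! - C(3,1)·4! + C(3,2)·3! - C(3,3)·2!
= 120 - 72 + 18 - 2
= 64

64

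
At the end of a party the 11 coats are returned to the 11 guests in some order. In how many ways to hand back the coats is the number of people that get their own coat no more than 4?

39770686

# with exactly i fixed is C(11,i)·!(11-i); sum over i=0..4:
  i=0: C(11,0)·!11 = 1·14684570 = 14684570
  i=1: C(11,1)·!10 = 11·1334961 = 14684571
  i=2: C(11,2)·!9 = 55·133496 = 7342280
  i=3: C(11,3)·!8 = 165·14833 = 2447445
  i=4: C(11,4)·!7 = 330·1854 = 611820
Total = 39770686.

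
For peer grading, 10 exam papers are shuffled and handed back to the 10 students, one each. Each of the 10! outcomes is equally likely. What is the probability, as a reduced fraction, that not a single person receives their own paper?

16481/44800

Favorable outcomes: !10 = 1334961.
Total outcomes: 10! = 3628800.
Probability = 1334961/3628800 = 16481/44800.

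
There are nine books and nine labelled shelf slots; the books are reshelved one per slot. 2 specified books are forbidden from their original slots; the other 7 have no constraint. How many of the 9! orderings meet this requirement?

287280

Let A_j be the event that the j-th constrained one is fixed. By inclusion-exclusion over the 2 events:
Σ_{j=0}^{2} (-1)^j C(2,j)(9-j)!
= C(2,0)·9! - C(2,1)·8! + C(2,2)·7!
= 362880 - 80640 + 5040
= 287280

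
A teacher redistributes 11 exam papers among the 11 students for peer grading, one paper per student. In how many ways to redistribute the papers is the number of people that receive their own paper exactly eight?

Choose which 8 of the 11 are fixed: C(11,8) = 165.
The other 3 form a derangement: !3 = 2.
Total: 165 × 2 = 330.

330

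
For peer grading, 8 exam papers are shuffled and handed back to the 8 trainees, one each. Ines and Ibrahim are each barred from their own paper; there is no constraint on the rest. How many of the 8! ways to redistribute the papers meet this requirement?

30960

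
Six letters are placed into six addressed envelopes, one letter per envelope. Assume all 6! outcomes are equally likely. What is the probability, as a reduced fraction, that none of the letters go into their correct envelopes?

53/144

Favorable outcomes: !6 = 265.
Total outcomes: 6! = 720.
Probability = 265/720 = 53/144.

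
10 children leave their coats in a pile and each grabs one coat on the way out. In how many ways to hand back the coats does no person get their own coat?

The number of derangements of 10 is !10 = Σ_{k=0}^{10} (-1)^k·10!/k!
= 10! - 10!/1! + 10!/2! - 10!/3! + 10!/4! - 10!/5! + 10!/6! - 10!/7! + 10!/8! - 10!/9! + 10!/10!
= 3628800 - 3628800 + 1814400 - 604800 + 151200 - 30240 + 5040 - 720 + 90 - 10 + 1
= 1334961

1334961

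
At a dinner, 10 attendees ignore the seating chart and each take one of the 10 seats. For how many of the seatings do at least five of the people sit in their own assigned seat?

Sum C(10,i)·!(10-i) for i = 5..10:
  i=5: C(10,5)·!5 = 252·44 = 11088
  i=6: C(10,6)·!4 = 210·9 = 1890
  i=7: C(10,7)·!3 = 120·2 = 240
  i=8: C(10,8)·!2 = 45·1 = 45
  i=9: C(10,9)·!1 = 10·0 = 0
  i=10: C(10,10)·!0 = 1·1 = 1
Total = 13264.

13264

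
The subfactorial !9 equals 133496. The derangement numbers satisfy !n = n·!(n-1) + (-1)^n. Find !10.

1334961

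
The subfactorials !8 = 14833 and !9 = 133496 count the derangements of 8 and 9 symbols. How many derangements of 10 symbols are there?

1334961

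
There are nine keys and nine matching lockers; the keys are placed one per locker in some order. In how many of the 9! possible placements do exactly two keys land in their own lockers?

Pick the 2 fixed positions: C(9,2) = 36 ways.
The other 7 form a derangement: !7 = 1854.
Total: 36 × 1854 = 66744.

66744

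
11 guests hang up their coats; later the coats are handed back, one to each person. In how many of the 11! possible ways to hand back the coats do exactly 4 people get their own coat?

611820

Pick the 4 fixed positions: C(11,4) = 330 ways.
The other 7 form a derangement: !7 = 1854.
Total: 330 × 1854 = 611820.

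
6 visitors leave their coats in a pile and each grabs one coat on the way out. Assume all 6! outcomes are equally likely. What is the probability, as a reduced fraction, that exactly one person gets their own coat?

11/30

Favorable outcomes: C(6,1)·!5 = 6·44 = 264.
Total outcomes: 6! = 720.
Probability = 264/720 = 11/30.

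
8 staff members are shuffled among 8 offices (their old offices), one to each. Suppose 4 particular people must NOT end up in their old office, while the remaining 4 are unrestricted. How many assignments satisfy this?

24024

Let A_j be the event that the j-th constrained one is fixed. By inclusion-exclusion over the 4 events:
Σ_{j=0}^{4} (-1)^j C(4,j)(8-j)!
= C(4,0)·8! - C(4,1)·7! + C(4,2)·6! - C(4,3)·5! + C(4,4)·4!
= 40320 - 20160 + 4320 - 480 + 24
= 24024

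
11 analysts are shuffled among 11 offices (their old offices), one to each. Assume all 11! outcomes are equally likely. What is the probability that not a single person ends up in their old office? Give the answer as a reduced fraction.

1468457/3991680

Favorable outcomes: !11 = 14684570.
Total outcomes: 11! = 39916800.
Probability = 14684570/39916800 = 1468457/3991680.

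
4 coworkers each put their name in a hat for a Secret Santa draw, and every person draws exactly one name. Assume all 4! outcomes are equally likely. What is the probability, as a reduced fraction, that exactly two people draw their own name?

1/4

Favorable outcomes: C(4,2)·!2 = 6·1 = 6.
Total outcomes: 4! = 24.
Probability = 6/24 = 1/4.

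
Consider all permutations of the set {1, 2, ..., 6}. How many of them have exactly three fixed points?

40

Pick the 3 fixed positions: C(6,3) = 20 ways.
The other 3 form a derangement: !3 = 2.
Total: 20 × 2 = 40.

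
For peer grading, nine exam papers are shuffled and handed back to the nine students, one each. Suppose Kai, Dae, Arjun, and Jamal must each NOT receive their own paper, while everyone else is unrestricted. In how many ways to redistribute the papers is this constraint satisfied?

Inclusion-exclusion on the 4 forbidden self-matches:
Σ_{j=0}^{4} (-1)^j C(4,j)(9-j)!
= C(4,0)·9! - C(4,1)·8! + C(4,2)·7! - C(4,3)·6! + C(4,4)·5!
= 362880 - 161280 + 30240 - 2880 + 120
= 229080

229080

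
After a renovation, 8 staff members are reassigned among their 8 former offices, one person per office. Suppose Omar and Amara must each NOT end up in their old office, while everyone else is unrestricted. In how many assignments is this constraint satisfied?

Inclusion-exclusion on the 2 forbidden self-matches:
Σ_{j=0}^{2} (-1)^j C(2,j)(8-j)!
= C(2,0)·8! - C(2,1)·7! + C(2,2)·6!
= 40320 - 10080 + 720
= 30960

30960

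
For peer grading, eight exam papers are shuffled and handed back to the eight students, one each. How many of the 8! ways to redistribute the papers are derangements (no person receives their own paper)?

14833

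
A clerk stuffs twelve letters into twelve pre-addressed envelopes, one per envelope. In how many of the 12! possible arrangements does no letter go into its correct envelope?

176214841

Use !n = (n-1)(!(n-1) + !(n-2)).
!12 = 11·(14684570 + 1334961) = 11·16019531 = 176214841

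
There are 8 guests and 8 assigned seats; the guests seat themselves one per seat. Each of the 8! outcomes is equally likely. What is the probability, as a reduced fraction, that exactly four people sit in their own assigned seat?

Favorable outcomes: C(8,4)·!4 = 70·9 = 630.
Total outcomes: 8! = 40320.
Probability = 630/40320 = 1/64.

1/64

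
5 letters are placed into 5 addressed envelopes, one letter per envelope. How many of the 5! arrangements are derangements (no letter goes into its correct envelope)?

Use !n = n·!(n-1) + (-1)^n.
!5 = 5·9 - 1 = 44

44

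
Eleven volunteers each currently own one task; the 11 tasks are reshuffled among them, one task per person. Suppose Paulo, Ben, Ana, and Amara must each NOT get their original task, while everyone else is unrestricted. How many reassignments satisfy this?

27422640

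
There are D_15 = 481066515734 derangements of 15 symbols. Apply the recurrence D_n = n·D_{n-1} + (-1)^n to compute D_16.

7697064251745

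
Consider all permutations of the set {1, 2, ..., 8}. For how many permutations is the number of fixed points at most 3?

# with exactly i fixed is C(8,i)·!(8-i); sum over i=0..3:
  i=0: C(8,0)·!8 = 1·14833 = 14833
  i=1: C(8,1)·!7 = 8·1854 = 14832
  i=2: C(8,2)·!6 = 28·265 = 7420
  i=3: C(8,3)·!5 = 56·44 = 2464
Total = 39549.

39549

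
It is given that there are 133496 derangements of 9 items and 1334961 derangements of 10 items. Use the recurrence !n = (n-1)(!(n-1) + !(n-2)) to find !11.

14684570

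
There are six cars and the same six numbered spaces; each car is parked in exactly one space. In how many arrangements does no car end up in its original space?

By inclusion-exclusion, !6 = Σ (-1)^k · 6!/k! for k=0..6
= 6! - 6!/1! + 6!/2! - 6!/3! + 6!/4! - 6!/5! + 6!/6!
= 720 - 720 + 360 - 120 + 30 - 6 + 1
= 265

265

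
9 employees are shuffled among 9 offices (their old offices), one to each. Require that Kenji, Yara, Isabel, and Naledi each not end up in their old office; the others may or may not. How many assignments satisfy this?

229080

Inclusion-exclusion on the 4 forbidden self-matches:
Σ_{j=0}^{4} (-1)^j C(4,j)(9-j)!
= C(4,0)·9! - C(4,1)·8! + C(4,2)·7! - C(4,3)·6! + C(4,4)·5!
= 362880 - 161280 + 30240 - 2880 + 120
= 229080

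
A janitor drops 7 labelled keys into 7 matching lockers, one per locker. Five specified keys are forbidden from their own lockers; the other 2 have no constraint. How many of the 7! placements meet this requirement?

Inclusion-exclusion on the 5 forbidden self-matches:
Σ_{j=0}^{5} (-1)^j C(5,j)(7-j)!
= C(5,0)·7! - C(5,1)·6! + C(5,2)·5! - C(5,3)·4! + C(5,4)·3! - C(5,5)·2!
= 5040 - 3600 + 1200 - 240 + 30 - 2
= 2428

2428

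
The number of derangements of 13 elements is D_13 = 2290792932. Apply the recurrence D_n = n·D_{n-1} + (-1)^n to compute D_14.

32071101049

D_14 = 14·2290792932 + 1 = 32071101049.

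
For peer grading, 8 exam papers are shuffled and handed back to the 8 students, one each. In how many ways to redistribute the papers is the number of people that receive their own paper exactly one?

14832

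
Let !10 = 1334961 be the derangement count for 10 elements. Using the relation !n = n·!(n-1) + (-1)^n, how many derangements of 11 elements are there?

!11 = 11·1334961 - 1 = 14684570.

14684570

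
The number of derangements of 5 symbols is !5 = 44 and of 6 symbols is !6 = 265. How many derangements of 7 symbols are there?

1854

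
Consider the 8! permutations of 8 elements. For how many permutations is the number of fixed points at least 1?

25487

# with exactly i fixed is C(8,i)·!(8-i); sum over i=1..8:
  i=1: C(8,1)·!7 = 8·1854 = 14832
  i=2: C(8,2)·!6 = 28·265 = 7420
  i=3: C(8,3)·!5 = 56·44 = 2464
  i=4: C(8,4)·!4 = 70·9 = 630
  i=5: C(8,5)·!3 = 56·2 = 112
  i=6: C(8,6)·!2 = 28·1 = 28
  i=7: C(8,7)·!1 = 8·0 = 0
  i=8: C(8,8)·!0 = 1·1 = 1
Total = 25487.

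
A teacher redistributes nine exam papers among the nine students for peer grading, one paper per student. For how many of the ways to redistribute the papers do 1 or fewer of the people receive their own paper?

# with exactly i fixed is C(9,i)·!(9-i); sum over i=0..1:
  i=0: C(9,0)·!9 = 1·133496 = 133496
  i=1: C(9,1)·!8 = 9·14833 = 133497
Total = 266993.

266993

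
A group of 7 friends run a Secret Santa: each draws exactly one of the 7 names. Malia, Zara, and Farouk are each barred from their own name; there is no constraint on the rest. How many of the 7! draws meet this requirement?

3216

Let A_j be the event that the j-th constrained one is fixed. By inclusion-exclusion over the 3 events:
Σ_{j=0}^{3} (-1)^j C(3,j)(7-j)!
= C(3,0)·7! - C(3,1)·6! + C(3,2)·5! - C(3,3)·4!
= 5040 - 2160 + 360 - 24
= 3216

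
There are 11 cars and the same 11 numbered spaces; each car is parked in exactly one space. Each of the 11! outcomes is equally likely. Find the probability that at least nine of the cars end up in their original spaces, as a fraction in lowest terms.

Favorable outcomes: Σ_{i≥9} C(11,i)·!(11-i) = 55·1 + 11·0 + 1·1 = 56.
Total outcomes: 11! = 39916800.
Probability = 56/39916800 = 1/712800.

1/712800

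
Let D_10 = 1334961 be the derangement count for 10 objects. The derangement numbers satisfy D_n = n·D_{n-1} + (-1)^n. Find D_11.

14684570

D_11 = 11·1334961 - 1 = 14684570.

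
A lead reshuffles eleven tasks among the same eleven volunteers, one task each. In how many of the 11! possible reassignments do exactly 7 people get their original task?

2970

Choose which 7 of the 11 are fixed: C(11,7) = 330.
The other 4 form a derangement: !4 = 9.
Total: 330 × 9 = 2970.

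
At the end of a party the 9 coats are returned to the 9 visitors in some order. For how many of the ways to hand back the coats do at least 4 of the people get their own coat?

Sum C(9,i)·!(9-i) for i = 4..9:
  i=4: C(9,4)·!5 = 126·44 = 5544
  i=5: C(9,5)·!4 = 126·9 = 1134
  i=6: C(9,6)·!3 = 84·2 = 168
  i=7: C(9,7)·!2 = 36·1 = 36
  i=8: C(9,8)·!1 = 9·0 = 0
  i=9: C(9,9)·!0 = 1·1 = 1
Total = 6883.

6883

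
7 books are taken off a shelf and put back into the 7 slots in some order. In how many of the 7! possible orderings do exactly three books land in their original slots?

Choose which 3 of the 7 are fixed: C(7,3) = 35.
The other 4 form a derangement: !4 = 9.
Total: 35 × 9 = 315.

315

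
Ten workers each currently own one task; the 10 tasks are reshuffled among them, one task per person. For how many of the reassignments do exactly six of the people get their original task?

1890

Choose which 6 of the 10 are fixed: C(10,6) = 210.
The other 4 form a derangement: !4 = 9.
Total: 210 × 9 = 1890.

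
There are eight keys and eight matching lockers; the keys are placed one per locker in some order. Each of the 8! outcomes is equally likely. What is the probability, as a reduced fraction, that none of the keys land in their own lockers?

2119/5760

Favorable outcomes: !8 = 14833.
Total outcomes: 8! = 40320.
Probability = 14833/40320 = 2119/5760.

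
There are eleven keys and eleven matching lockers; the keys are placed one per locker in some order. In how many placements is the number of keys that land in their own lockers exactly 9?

55

Choose which 9 of the 11 are fixed: C(11,9) = 55.
The other 2 form a derangement: !2 = 1.
Total: 55 × 1 = 55.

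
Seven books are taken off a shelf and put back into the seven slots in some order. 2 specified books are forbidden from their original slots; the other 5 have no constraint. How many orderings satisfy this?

3720

Inclusion-exclusion on the 2 forbidden self-matches:
Σ_{j=0}^{2} (-1)^j C(2,j)(7-j)!
= C(2,0)·7! - C(2,1)·6! + C(2,2)·5!
= 5040 - 1440 + 120
= 3720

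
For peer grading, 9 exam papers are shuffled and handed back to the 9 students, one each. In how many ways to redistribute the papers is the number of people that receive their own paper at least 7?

Sum C(9,i)·!(9-i) for i = 7..9:
  i=7: C(9,7)·!2 = 36·1 = 36
  i=8: C(9,8)·!1 = 9·0 = 0
  i=9: C(9,9)·!0 = 1·1 = 1
Total = 37.

37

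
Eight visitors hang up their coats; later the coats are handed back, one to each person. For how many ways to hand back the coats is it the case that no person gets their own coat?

14833

The number of derangements of 8 is !8 = Σ_{k=0}^{8} (-1)^k·8!/k!
= 8! - 8!/1! + 8!/2! - 8!/3! + 8!/4! - 8!/5! + 8!/6! - 8!/7! + 8!/8!
= 40320 - 40320 + 20160 - 6720 + 1680 - 336 + 56 - 8 + 1
= 14833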